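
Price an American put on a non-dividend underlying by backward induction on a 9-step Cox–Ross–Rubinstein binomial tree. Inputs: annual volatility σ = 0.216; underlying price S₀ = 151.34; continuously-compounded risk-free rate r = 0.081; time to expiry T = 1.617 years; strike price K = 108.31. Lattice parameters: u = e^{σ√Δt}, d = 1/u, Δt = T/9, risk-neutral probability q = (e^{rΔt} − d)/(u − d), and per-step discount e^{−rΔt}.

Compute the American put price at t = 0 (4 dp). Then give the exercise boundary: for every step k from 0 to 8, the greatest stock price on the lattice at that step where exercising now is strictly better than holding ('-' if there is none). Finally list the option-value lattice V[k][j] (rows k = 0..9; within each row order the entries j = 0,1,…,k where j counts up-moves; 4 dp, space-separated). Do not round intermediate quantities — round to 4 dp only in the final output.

Δt=0.17967  u=1.09588  d=0.91251  q=0.55707  discount=0.98555
step 9 (expiry): payoffs max(K−S,0) = 41.9215 28.5808 12.5593 0.0000 0.0000 0.0000 0.0000 0.0000 0.0000 0.0000
step 8: (k=8,j=0): S=72.7537, (K−S)⁺=35.5563, hold=33.9915 ⇒ V=35.5563 exercise | (k=8,j=1): S=87.3735, (K−S)⁺=20.9365, hold=19.3717 ⇒ V=20.9365 exercise | (k=8,j=2): S=104.9311, (K−S)⁺=3.3789, hold=5.4825 ⇒ V=5.4825 continue | (k=8,j=3): S=126.0170, (K−S)⁺=0.0000, hold=0.0000 ⇒ V=0.0000 continue | (k=8,j=4): S=151.3400, (K−S)⁺=0.0000, hold=0.0000 ⇒ V=0.0000 continue | (k=8,j=5): S=181.7517, (K−S)⁺=0.0000, hold=0.0000 ⇒ V=0.0000 continue | (k=8,j=6): S=218.2745, (K−S)⁺=0.0000, hold=0.0000 ⇒ V=0.0000 continue | (k=8,j=7): S=262.1366, (K−S)⁺=0.0000, hold=0.0000 ⇒ V=0.0000 continue | (k=8,j=8): S=314.8128, (K−S)⁺=0.0000, hold=0.0000 ⇒ V=0.0000 continue  boundary S*=87.3735
step 7: (k=7,j=0): S=79.7292, (K−S)⁺=28.5808, hold=27.0160 ⇒ V=28.5808 exercise | (k=7,j=1): S=95.7507, (K−S)⁺=12.5593, hold=12.1494 ⇒ V=12.5593 exercise | (k=7,j=2): S=114.9918, (K−S)⁺=0.0000, hold=2.3933 ⇒ V=2.3933 continue | (k=7,j=3): S=138.0993, (K−S)⁺=0.0000, hold=0.0000 ⇒ V=0.0000 continue | (k=7,j=4): S=165.8502, (K−S)⁺=0.0000, hold=0.0000 ⇒ V=0.0000 continue | (k=7,j=5): S=199.1777, (K−S)⁺=0.0000, hold=0.0000 ⇒ V=0.0000 continue | (k=7,j=6): S=239.2023, (K−S)⁺=0.0000, hold=0.0000 ⇒ V=0.0000 continue | (k=7,j=7): S=287.2698, (K−S)⁺=0.0000, hold=0.0000 ⇒ V=0.0000 continue  boundary S*=95.7507
step 6: (k=6,j=0): S=87.3735, (K−S)⁺=20.9365, hold=19.3717 ⇒ V=20.9365 exercise | (k=6,j=1): S=104.9311, (K−S)⁺=3.3789, hold=6.7964 ⇒ V=6.7964 continue | (k=6,j=2): S=126.0170, (K−S)⁺=0.0000, hold=1.0447 ⇒ V=1.0447 continue | (k=6,j=3): S=151.3400, (K−S)⁺=0.0000, hold=0.0000 ⇒ V=0.0000 continue | (k=6,j=4): S=181.7517, (K−S)⁺=0.0000, hold=0.0000 ⇒ V=0.0000 continue | (k=6,j=5): S=218.2745, (K−S)⁺=0.0000, hold=0.0000 ⇒ V=0.0000 continue | (k=6,j=6): S=262.1366, (K−S)⁺=0.0000, hold=0.0000 ⇒ V=0.0000 continue  boundary S*=87.3735
step 5: (k=5,j=0): S=95.7507, (K−S)⁺=12.5593, hold=12.8708 ⇒ V=12.8708 continue | (k=5,j=1): S=114.9918, (K−S)⁺=0.0000, hold=3.5404 ⇒ V=3.5404 continue | (k=5,j=2): S=138.0993, (K−S)⁺=0.0000, hold=0.4561 ⇒ V=0.4561 continue | (k=5,j=3): S=165.8502, (K−S)⁺=0.0000, hold=0.0000 ⇒ V=0.0000 continue | (k=5,j=4): S=199.1777, (K−S)⁺=0.0000, hold=0.0000 ⇒ V=0.0000 continue | (k=5,j=5): S=239.2023, (K−S)⁺=0.0000, hold=0.0000 ⇒ V=0.0000 continue  boundary S*=-
step 4: (k=4,j=0): S=104.9311, (K−S)⁺=3.3789, hold=7.5622 ⇒ V=7.5622 continue | (k=4,j=1): S=126.0170, (K−S)⁺=0.0000, hold=1.7959 ⇒ V=1.7959 continue | (k=4,j=2): S=151.3400, (K−S)⁺=0.0000, hold=0.1991 ⇒ V=0.1991 continue | (k=4,j=3): S=181.7517, (K−S)⁺=0.0000, hold=0.0000 ⇒ V=0.0000 continue | (k=4,j=4): S=218.2745, (K−S)⁺=0.0000, hold=0.0000 ⇒ V=0.0000 continue  boundary S*=-
step 3: (k=3,j=0): S=114.9918, (K−S)⁺=0.0000, hold=4.2871 ⇒ V=4.2871 continue | (k=3,j=1): S=138.0993, (K−S)⁺=0.0000, hold=0.8933 ⇒ V=0.8933 continue | (k=3,j=2): S=165.8502, (K−S)⁺=0.0000, hold=0.0869 ⇒ V=0.0869 continue | (k=3,j=3): S=199.1777, (K−S)⁺=0.0000, hold=0.0000 ⇒ V=0.0000 continue  boundary S*=-
step 2: (k=2,j=0): S=126.0170, (K−S)⁺=0.0000, hold=2.3619 ⇒ V=2.3619 continue | (k=2,j=1): S=151.3400, (K−S)⁺=0.0000, hold=0.4376 ⇒ V=0.4376 continue | (k=2,j=2): S=181.7517, (K−S)⁺=0.0000, hold=0.0379 ⇒ V=0.0379 continue  boundary S*=-
step 1: (k=1,j=0): S=138.0993, (K−S)⁺=0.0000, hold=1.2713 ⇒ V=1.2713 continue | (k=1,j=1): S=165.8502, (K−S)⁺=0.0000, hold=0.2119 ⇒ V=0.2119 continue  boundary S*=-
step 0: (k=0,j=0): S=151.3400, (K−S)⁺=0.0000, hold=0.6713 ⇒ V=0.6713 continue  boundary S*=-

price = 0.6713
boundary = - - - - - - 87.3735 95.7507 87.3735
tree:
0.6713
1.2713 0.2119
2.3619 0.4376 0.0379
4.2871 0.8933 0.0869 0.0000
7.5622 1.7959 0.1991 0.0000 0.0000
12.8708 3.5404 0.4561 0.0000 0.0000 0.0000
20.9365 6.7964 1.0447 0.0000 0.0000 0.0000 0.0000
28.5808 12.5593 2.3933 0.0000 0.0000 0.0000 0.0000 0.0000
35.5563 20.9365 5.4825 0.0000 0.0000 0.0000 0.0000 0.0000 0.0000
41.9215 28.5808 12.5593 0.0000 0.0000 0.0000 0.0000 0.0000 0.0000 0.0000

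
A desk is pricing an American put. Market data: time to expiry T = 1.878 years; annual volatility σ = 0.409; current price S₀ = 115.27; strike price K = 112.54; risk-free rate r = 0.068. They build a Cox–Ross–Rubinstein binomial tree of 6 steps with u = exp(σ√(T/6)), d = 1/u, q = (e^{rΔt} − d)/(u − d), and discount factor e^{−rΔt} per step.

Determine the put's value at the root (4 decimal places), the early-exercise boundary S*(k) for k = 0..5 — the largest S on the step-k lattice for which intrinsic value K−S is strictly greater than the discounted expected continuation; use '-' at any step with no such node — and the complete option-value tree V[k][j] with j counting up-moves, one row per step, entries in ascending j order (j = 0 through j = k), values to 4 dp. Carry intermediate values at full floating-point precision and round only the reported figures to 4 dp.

Δt=0.31300, u=1.25712, d=0.79547, q=0.48964, disc=e^(-rΔt)=0.97894
k=6 terminal: V=max(K-S,0) → 83.3346 66.3855 39.6001 0.0000 0.0000 0.0000 0.0000
k=5: j=0 S=36.7146 intr=75.8254 cont=73.4555 V=75.8254[EX]; j=1 S=58.0216 intr=54.5184 cont=52.1484 V=54.5184[EX]; j=2 S=91.6940 intr=20.8460 cont=19.7846 V=20.8460[EX]; j=3 S=144.9078 intr=0.0000 cont=0.0000 V=0.0000[hold]; j=4 S=229.0040 intr=0.0000 cont=0.0000 V=0.0000[hold]; j=5 S=361.9048 intr=0.0000 cont=0.0000 V=0.0000[hold]  S*(5)=91.6940
k=4: j=0 S=46.1545 intr=66.3855 cont=64.0155 V=66.3855[EX]; j=1 S=72.9399 intr=39.6001 cont=37.2301 V=39.6001[EX]; j=2 S=115.2700 intr=0.0000 cont=10.4149 V=10.4149[hold]; j=3 S=182.1661 intr=0.0000 cont=0.0000 V=0.0000[hold]; j=4 S=287.8848 intr=0.0000 cont=0.0000 V=0.0000[hold]  S*(4)=72.9399
k=3: j=0 S=58.0216 intr=54.5184 cont=52.1484 V=54.5184[EX]; j=1 S=91.6940 intr=20.8460 cont=24.7768 V=24.7768[hold]; j=2 S=144.9078 intr=0.0000 cont=5.2034 V=5.2034[hold]; j=3 S=229.0040 intr=0.0000 cont=0.0000 V=0.0000[hold]  S*(3)=58.0216
k=2: j=0 S=72.9399 intr=39.6001 cont=39.1143 V=39.6001[EX]; j=1 S=115.2700 intr=0.0000 cont=14.8729 V=14.8729[hold]; j=2 S=182.1661 intr=0.0000 cont=2.5997 V=2.5997[hold]  S*(2)=72.9399
k=1: j=0 S=91.6940 intr=20.8460 cont=26.9137 V=26.9137[hold]; j=1 S=144.9078 intr=0.0000 cont=8.6768 V=8.6768[hold]  S*(1)=-
k=0: j=0 S=115.2700 intr=0.0000 cont=17.6054 V=17.6054[hold]  S*(0)=-

price = 17.6054
boundary = - - 72.9399 58.0216 72.9399 91.6940
tree:
17.6054
26.9137 8.6768
39.6001 14.8729 2.5997
54.5184 24.7768 5.2034 0.0000
66.3855 39.6001 10.4149 0.0000 0.0000
75.8254 54.5184 20.8460 0.0000 0.0000 0.0000
83.3346 66.3855 39.6001 0.0000 0.0000 0.0000 0.0000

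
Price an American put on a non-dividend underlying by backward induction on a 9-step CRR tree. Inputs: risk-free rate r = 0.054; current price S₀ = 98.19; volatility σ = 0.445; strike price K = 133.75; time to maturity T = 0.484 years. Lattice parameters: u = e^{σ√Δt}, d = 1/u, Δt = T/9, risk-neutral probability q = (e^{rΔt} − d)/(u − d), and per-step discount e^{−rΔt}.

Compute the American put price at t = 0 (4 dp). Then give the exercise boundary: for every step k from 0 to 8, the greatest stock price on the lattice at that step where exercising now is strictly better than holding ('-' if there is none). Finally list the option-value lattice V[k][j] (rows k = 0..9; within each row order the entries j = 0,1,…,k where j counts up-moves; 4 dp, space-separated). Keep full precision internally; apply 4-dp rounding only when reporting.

price = 36.6902
boundary = - 88.5625 79.8790 88.5625 79.8790 88.5625 98.1900 108.8641 120.6985
tree:
36.6902
45.1875 28.0038
53.8710 36.1789 19.6034
61.7031 45.1875 26.9537 12.0172
68.7673 53.8710 35.6679 17.9821 5.8377
75.1388 61.7031 45.1875 25.9043 9.7871 1.7336
80.8856 68.7673 53.8710 35.5600 15.9397 3.3977 0.0000
86.0689 75.1388 61.7031 45.1875 24.8859 6.6592 0.0000 0.0000
90.7440 80.8856 68.7673 53.8710 35.5600 13.0515 0.0000 0.0000 0.0000
94.9607 86.0689 75.1388 61.7031 45.1875 24.8859 0.0000 0.0000 0.0000 0.0000

Δt=0.05378, u=1.10871, d=0.90195, q=0.48829, disc=e^(-rΔt)=0.99710
k=9 terminal: V=max(K-S,0) → 94.9607 86.0689 75.1388 61.7031 45.1875 24.8859 0.0000 0.0000 0.0000 0.0000
k=8: j=0 S=43.0060 intr=90.7440 cont=90.3562 V=90.7440[EX]; j=1 S=52.8644 intr=80.8856 cont=80.4977 V=80.8856[EX]; j=2 S=64.9827 intr=68.7673 cont=68.3794 V=68.7673[EX]; j=3 S=79.8790 intr=53.8710 cont=53.4831 V=53.8710[EX]; j=4 S=98.1900 intr=35.5600 cont=35.1722 V=35.5600[EX]; j=5 S=120.6985 intr=13.0515 cont=12.6975 V=13.0515[EX]; j=6 S=148.3667 intr=0.0000 cont=0.0000 V=0.0000[hold]; j=7 S=182.3774 intr=0.0000 cont=0.0000 V=0.0000[hold]; j=8 S=224.1846 intr=0.0000 cont=0.0000 V=0.0000[hold]  S*(8)=120.6985
k=7: j=0 S=47.6811 intr=86.0689 cont=85.6811 V=86.0689[EX]; j=1 S=58.6112 intr=75.1388 cont=74.7509 V=75.1388[EX]; j=2 S=72.0469 intr=61.7031 cont=61.3152 V=61.7031[EX]; j=3 S=88.5625 intr=45.1875 cont=44.7996 V=45.1875[EX]; j=4 S=108.8641 intr=24.8859 cont=24.4981 V=24.8859[EX]; j=5 S=133.8194 intr=0.0000 cont=6.6592 V=6.6592[hold]; j=6 S=164.4954 intr=0.0000 cont=0.0000 V=0.0000[hold]; j=7 S=202.2034 intr=0.0000 cont=0.0000 V=0.0000[hold]  S*(7)=108.8641
k=6: j=0 S=52.8644 intr=80.8856 cont=80.4977 V=80.8856[EX]; j=1 S=64.9827 intr=68.7673 cont=68.3794 V=68.7673[EX]; j=2 S=79.8790 intr=53.8710 cont=53.4831 V=53.8710[EX]; j=3 S=98.1900 intr=35.5600 cont=35.1722 V=35.5600[EX]; j=4 S=120.6985 intr=13.0515 cont=15.9397 V=15.9397[hold]; j=5 S=148.3667 intr=0.0000 cont=3.3977 V=3.3977[hold]; j=6 S=182.3774 intr=0.0000 cont=0.0000 V=0.0000[hold]  S*(6)=98.1900
k=5: j=0 S=58.6112 intr=75.1388 cont=74.7509 V=75.1388[EX]; j=1 S=72.0469 intr=61.7031 cont=61.3152 V=61.7031[EX]; j=2 S=88.5625 intr=45.1875 cont=44.7996 V=45.1875[EX]; j=3 S=108.8641 intr=24.8859 cont=25.9043 V=25.9043[hold]; j=4 S=133.8194 intr=0.0000 cont=9.7871 V=9.7871[hold]; j=5 S=164.4954 intr=0.0000 cont=1.7336 V=1.7336[hold]  S*(5)=88.5625
k=4: j=0 S=64.9827 intr=68.7673 cont=68.3794 V=68.7673[EX]; j=1 S=79.8790 intr=53.8710 cont=53.4831 V=53.8710[EX]; j=2 S=98.1900 intr=35.5600 cont=35.6679 V=35.6679[hold]; j=3 S=120.6985 intr=13.0515 cont=17.9821 V=17.9821[hold]; j=4 S=148.3667 intr=0.0000 cont=5.8377 V=5.8377[hold]  S*(4)=79.8790
k=3: j=0 S=72.0469 intr=61.7031 cont=61.3152 V=61.7031[EX]; j=1 S=88.5625 intr=45.1875 cont=44.8522 V=45.1875[EX]; j=2 S=108.8641 intr=24.8859 cont=26.9537 V=26.9537[hold]; j=3 S=133.8194 intr=0.0000 cont=12.0172 V=12.0172[hold]  S*(3)=88.5625
k=2: j=0 S=79.8790 intr=53.8710 cont=53.4831 V=53.8710[EX]; j=1 S=98.1900 intr=35.5600 cont=36.1789 V=36.1789[hold]; j=2 S=120.6985 intr=13.0515 cont=19.6034 V=19.6034[hold]  S*(2)=79.8790
k=1: j=0 S=88.5625 intr=45.1875 cont=45.1010 V=45.1875[EX]; j=1 S=108.8641 intr=24.8859 cont=28.0038 V=28.0038[hold]  S*(1)=88.5625
k=0: j=0 S=98.1900 intr=35.5600 cont=36.6902 V=36.6902[hold]  S*(0)=-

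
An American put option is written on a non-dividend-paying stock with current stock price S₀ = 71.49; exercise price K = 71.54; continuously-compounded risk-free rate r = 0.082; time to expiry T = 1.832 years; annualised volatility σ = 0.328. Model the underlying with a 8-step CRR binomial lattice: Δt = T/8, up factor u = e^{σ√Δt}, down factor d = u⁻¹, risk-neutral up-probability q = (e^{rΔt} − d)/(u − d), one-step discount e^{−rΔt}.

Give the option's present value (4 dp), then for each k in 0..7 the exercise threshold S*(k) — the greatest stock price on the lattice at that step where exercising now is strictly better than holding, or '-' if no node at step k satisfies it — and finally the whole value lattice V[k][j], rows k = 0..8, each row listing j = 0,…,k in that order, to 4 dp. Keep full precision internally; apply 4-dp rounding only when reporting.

price = 8.5108
boundary = - - 52.2289 44.6420 52.2289 44.6420 52.2289 61.1052
tree:
8.5108
13.0372 4.6585
19.3111 7.7429 1.9920
26.8980 12.4707 3.6775 0.5147
33.3828 19.3111 6.6348 1.0921 0.0024
38.9256 26.8980 11.5927 2.3175 0.0052 0.0000
43.6633 33.3828 19.3111 4.9176 0.0111 0.0000 0.0000
47.7127 38.9256 26.8980 10.4348 0.0235 0.0000 0.0000 0.0000
51.1739 43.6633 33.3828 19.3111 0.0500 0.0000 0.0000 0.0000 0.0000

params: Δt=0.22900 u=1.16995 d=0.85474 q=0.52098 e^(-rΔt)=0.98140
t_8 payoffs: 51.1739 43.6633 33.3828 19.3111 0.0500 0.0000 0.0000 0.0000 0.0000
t_7: node(7,0) S=23.8273 payoff=47.7127 vs cont=46.3819 → 47.7127 [stop]  node(7,1) S=32.6144 payoff=38.9256 vs cont=37.5948 → 38.9256 [stop]  node(7,2) S=44.6420 payoff=26.8980 vs cont=25.5672 → 26.8980 [stop]  node(7,3) S=61.1052 payoff=10.4348 vs cont=9.1040 → 10.4348 [stop]  node(7,4) S=83.6397 payoff=0.0000 vs cont=0.0235 → 0.0235 [wait]  node(7,5) S=114.4846 payoff=0.0000 vs cont=0.0000 → 0.0000 [wait]  node(7,6) S=156.7046 payoff=0.0000 vs cont=0.0000 → 0.0000 [wait]  node(7,7) S=214.4945 payoff=0.0000 vs cont=0.0000 → 0.0000 [wait]  ⇒ S*(7)=61.1052
t_6: node(6,0) S=27.8767 payoff=43.6633 vs cont=42.3324 → 43.6633 [stop]  node(6,1) S=38.1572 payoff=33.3828 vs cont=32.0520 → 33.3828 [stop]  node(6,2) S=52.2289 payoff=19.3111 vs cont=17.9803 → 19.3111 [stop]  node(6,3) S=71.4900 payoff=0.0500 vs cont=4.9176 → 4.9176 [wait]  node(6,4) S=97.8543 payoff=0.0000 vs cont=0.0111 → 0.0111 [wait]  node(6,5) S=133.9413 payoff=0.0000 vs cont=0.0000 → 0.0000 [wait]  node(6,6) S=183.3365 payoff=0.0000 vs cont=0.0000 → 0.0000 [wait]  ⇒ S*(6)=52.2289
t_5: node(5,0) S=32.6144 payoff=38.9256 vs cont=37.5948 → 38.9256 [stop]  node(5,1) S=44.6420 payoff=26.8980 vs cont=25.5672 → 26.8980 [stop]  node(5,2) S=61.1052 payoff=10.4348 vs cont=11.5927 → 11.5927 [wait]  node(5,3) S=83.6397 payoff=0.0000 vs cont=2.3175 → 2.3175 [wait]  node(5,4) S=114.4846 payoff=0.0000 vs cont=0.0052 → 0.0052 [wait]  node(5,5) S=156.7046 payoff=0.0000 vs cont=0.0000 → 0.0000 [wait]  ⇒ S*(5)=44.6420
t_4: node(4,0) S=38.1572 payoff=33.3828 vs cont=32.0520 → 33.3828 [stop]  node(4,1) S=52.2289 payoff=19.3111 vs cont=18.5723 → 19.3111 [stop]  node(4,2) S=71.4900 payoff=0.0500 vs cont=6.6348 → 6.6348 [wait]  node(4,3) S=97.8543 payoff=0.0000 vs cont=1.0921 → 1.0921 [wait]  node(4,4) S=133.9413 payoff=0.0000 vs cont=0.0024 → 0.0024 [wait]  ⇒ S*(4)=52.2289
t_3: node(3,0) S=44.6420 payoff=26.8980 vs cont=25.5672 → 26.8980 [stop]  node(3,1) S=61.1052 payoff=10.4348 vs cont=12.4707 → 12.4707 [wait]  node(3,2) S=83.6397 payoff=0.0000 vs cont=3.6775 → 3.6775 [wait]  node(3,3) S=114.4846 payoff=0.0000 vs cont=0.5147 → 0.5147 [wait]  ⇒ S*(3)=44.6420
t_2: node(2,0) S=52.2289 payoff=19.3111 vs cont=19.0212 → 19.3111 [stop]  node(2,1) S=71.4900 payoff=0.0500 vs cont=7.7429 → 7.7429 [wait]  node(2,2) S=97.8543 payoff=0.0000 vs cont=1.9920 → 1.9920 [wait]  ⇒ S*(2)=52.2289
t_1: node(1,0) S=61.1052 payoff=10.4348 vs cont=13.0372 → 13.0372 [wait]  node(1,1) S=83.6397 payoff=0.0000 vs cont=4.6585 → 4.6585 [wait]  ⇒ S*(1)=-
t_0: node(0,0) S=71.4900 payoff=0.0500 vs cont=8.5108 → 8.5108 [wait]  ⇒ S*(0)=-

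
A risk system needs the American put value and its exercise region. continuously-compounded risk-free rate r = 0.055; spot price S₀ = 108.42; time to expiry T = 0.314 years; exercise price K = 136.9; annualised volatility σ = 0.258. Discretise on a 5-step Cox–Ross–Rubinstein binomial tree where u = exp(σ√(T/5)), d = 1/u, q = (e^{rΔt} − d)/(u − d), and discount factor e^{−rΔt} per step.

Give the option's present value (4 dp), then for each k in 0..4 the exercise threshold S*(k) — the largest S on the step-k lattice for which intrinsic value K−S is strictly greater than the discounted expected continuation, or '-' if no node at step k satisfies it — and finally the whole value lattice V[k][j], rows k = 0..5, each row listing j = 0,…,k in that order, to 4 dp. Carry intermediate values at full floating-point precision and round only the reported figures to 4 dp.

params: Δt=0.06280 u=1.06679 d=0.93739 q=0.51058 e^(-rΔt)=0.99655
t_5 payoffs: 58.4282 47.5958 35.2680 21.2386 5.2724 0.0000
t_4: node(4,0) S=83.7130 payoff=53.1870 vs cont=52.7150 → 53.1870 [stop]  node(4,1) S=95.2689 payoff=41.6311 vs cont=41.1591 → 41.6311 [stop]  node(4,2) S=108.4200 payoff=28.4800 vs cont=28.0080 → 28.4800 [stop]  node(4,3) S=123.3865 payoff=13.5135 vs cont=13.0415 → 13.5135 [stop]  node(4,4) S=140.4190 payoff=0.0000 vs cont=2.5715 → 2.5715 [wait]  ⇒ S*(4)=123.3865
t_3: node(3,0) S=89.3042 payoff=47.5958 vs cont=47.1237 → 47.5958 [stop]  node(3,1) S=101.6320 payoff=35.2680 vs cont=34.7960 → 35.2680 [stop]  node(3,2) S=115.6614 payoff=21.2386 vs cont=20.7665 → 21.2386 [stop]  node(3,3) S=131.6276 payoff=5.2724 vs cont=7.8994 → 7.8994 [wait]  ⇒ S*(3)=115.6614
t_2: node(2,0) S=95.2689 payoff=41.6311 vs cont=41.1591 → 41.6311 [stop]  node(2,1) S=108.4200 payoff=28.4800 vs cont=28.0080 → 28.4800 [stop]  node(2,2) S=123.3865 payoff=13.5135 vs cont=14.3781 → 14.3781 [wait]  ⇒ S*(2)=108.4200
t_1: node(1,0) S=101.6320 payoff=35.2680 vs cont=34.7960 → 35.2680 [stop]  node(1,1) S=115.6614 payoff=21.2386 vs cont=21.2065 → 21.2386 [stop]  ⇒ S*(1)=115.6614
t_0: node(0,0) S=108.4200 payoff=28.4800 vs cont=28.0080 → 28.4800 [stop]  ⇒ S*(0)=108.4200

price = 28.4800
boundary = 108.4200 115.6614 108.4200 115.6614 123.3865
tree:
28.4800
35.2680 21.2386
41.6311 28.4800 14.3781
47.5958 35.2680 21.2386 7.8994
53.1870 41.6311 28.4800 13.5135 2.5715
58.4282 47.5958 35.2680 21.2386 5.2724 0.0000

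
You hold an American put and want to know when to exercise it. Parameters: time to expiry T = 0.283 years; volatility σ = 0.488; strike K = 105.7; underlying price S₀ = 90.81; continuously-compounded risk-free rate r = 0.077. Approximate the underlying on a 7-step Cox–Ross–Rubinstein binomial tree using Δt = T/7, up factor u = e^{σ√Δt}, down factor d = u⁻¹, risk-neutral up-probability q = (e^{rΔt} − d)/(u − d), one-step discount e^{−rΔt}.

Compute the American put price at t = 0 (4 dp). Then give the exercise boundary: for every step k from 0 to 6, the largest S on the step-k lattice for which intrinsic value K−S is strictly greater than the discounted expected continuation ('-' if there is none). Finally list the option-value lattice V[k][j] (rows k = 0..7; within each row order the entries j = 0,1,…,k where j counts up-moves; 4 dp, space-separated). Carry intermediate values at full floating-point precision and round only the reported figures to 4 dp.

price = 18.2479
boundary = - - 74.6288 67.6539 74.6288 82.3228 90.8100
tree:
18.2479
24.2297 12.1712
31.0712 17.3011 6.9380
38.0461 23.7024 10.7843 3.0003
44.3691 31.0712 16.2246 5.2208 0.7207
50.1012 38.0461 23.3772 8.9232 1.4213 0.0000
55.2975 44.3691 31.0712 14.8900 2.8030 0.0000 0.0000
60.0082 50.1012 38.0461 23.3772 5.5278 0.0000 0.0000 0.0000

Δt=0.04043, u=1.10310, d=0.90654, q=0.49135, disc=e^(-rΔt)=0.99689
k=7 terminal: V=max(K-S,0) → 60.0082 50.1012 38.0461 23.3772 5.5278 0.0000 0.0000 0.0000
k=6: j=0 S=50.4025 intr=55.2975 cont=54.9690 V=55.2975[EX]; j=1 S=61.3309 intr=44.3691 cont=44.0406 V=44.3691[EX]; j=2 S=74.6288 intr=31.0712 cont=30.7427 V=31.0712[EX]; j=3 S=90.8100 intr=14.8900 cont=14.5615 V=14.8900[EX]; j=4 S=110.4996 intr=0.0000 cont=2.8030 V=2.8030[hold]; j=5 S=134.4585 intr=0.0000 cont=0.0000 V=0.0000[hold]; j=6 S=163.6121 intr=0.0000 cont=0.0000 V=0.0000[hold]  S*(6)=90.8100
k=5: j=0 S=55.5988 intr=50.1012 cont=49.7726 V=50.1012[EX]; j=1 S=67.6539 intr=38.0461 cont=37.7176 V=38.0461[EX]; j=2 S=82.3228 intr=23.3772 cont=23.0487 V=23.3772[EX]; j=3 S=100.1722 intr=5.5278 cont=8.9232 V=8.9232[hold]; j=4 S=121.8918 intr=0.0000 cont=1.4213 V=1.4213[hold]; j=5 S=148.3207 intr=0.0000 cont=0.0000 V=0.0000[hold]  S*(5)=82.3228
k=4: j=0 S=61.3309 intr=44.3691 cont=44.0406 V=44.3691[EX]; j=1 S=74.6288 intr=31.0712 cont=30.7427 V=31.0712[EX]; j=2 S=90.8100 intr=14.8900 cont=16.2246 V=16.2246[hold]; j=3 S=110.4996 intr=0.0000 cont=5.2208 V=5.2208[hold]; j=4 S=134.4585 intr=0.0000 cont=0.7207 V=0.7207[hold]  S*(4)=74.6288
k=3: j=0 S=67.6539 intr=38.0461 cont=37.7176 V=38.0461[EX]; j=1 S=82.3228 intr=23.3772 cont=23.7024 V=23.7024[hold]; j=2 S=100.1722 intr=5.5278 cont=10.7843 V=10.7843[hold]; j=3 S=121.8918 intr=0.0000 cont=3.0003 V=3.0003[hold]  S*(3)=67.6539
k=2: j=0 S=74.6288 intr=31.0712 cont=30.9020 V=31.0712[EX]; j=1 S=90.8100 intr=14.8900 cont=17.3011 V=17.3011[hold]; j=2 S=110.4996 intr=0.0000 cont=6.9380 V=6.9380[hold]  S*(2)=74.6288
k=1: j=0 S=82.3228 intr=23.3772 cont=24.2297 V=24.2297[hold]; j=1 S=100.1722 intr=5.5278 cont=12.1712 V=12.1712[hold]  S*(1)=-
k=0: j=0 S=90.8100 intr=14.8900 cont=18.2479 V=18.2479[hold]  S*(0)=-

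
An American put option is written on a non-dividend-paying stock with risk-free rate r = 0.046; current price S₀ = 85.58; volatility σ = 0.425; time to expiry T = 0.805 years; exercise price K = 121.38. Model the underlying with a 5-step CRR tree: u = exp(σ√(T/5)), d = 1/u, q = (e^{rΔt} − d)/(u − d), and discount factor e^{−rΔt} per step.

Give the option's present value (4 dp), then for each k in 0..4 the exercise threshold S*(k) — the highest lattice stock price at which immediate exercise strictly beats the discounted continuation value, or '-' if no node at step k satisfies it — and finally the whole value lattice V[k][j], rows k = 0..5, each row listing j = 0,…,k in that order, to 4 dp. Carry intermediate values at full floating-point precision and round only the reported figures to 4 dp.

price = 37.7473
boundary = - 72.1625 60.8487 72.1625 85.5800
tree:
37.7473
49.2175 25.8650
60.5313 36.5743 14.6254
70.0713 49.2175 23.3988 5.3157
78.1156 60.5313 35.8000 10.2819 0.0000
84.8987 70.0713 49.2175 19.8878 0.0000 0.0000

Δt=0.16100  u=1.18593  d=0.84322  q=0.47916  discount=0.99262
step 5 (expiry): payoffs max(K−S,0) = 84.8987 70.0713 49.2175 19.8878 0.0000 0.0000
step 4: (k=4,j=0): S=43.2644, (K−S)⁺=78.1156, hold=77.2200 ⇒ V=78.1156 exercise | (k=4,j=1): S=60.8487, (K−S)⁺=60.5313, hold=59.6357 ⇒ V=60.5313 exercise | (k=4,j=2): S=85.5800, (K−S)⁺=35.8000, hold=34.9044 ⇒ V=35.8000 exercise | (k=4,j=3): S=120.3630, (K−S)⁺=1.0170, hold=10.2819 ⇒ V=10.2819 continue | (k=4,j=4): S=169.2832, (K−S)⁺=0.0000, hold=0.0000 ⇒ V=0.0000 continue  boundary S*=85.5800
step 3: (k=3,j=0): S=51.3087, (K−S)⁺=70.0713, hold=69.1757 ⇒ V=70.0713 exercise | (k=3,j=1): S=72.1625, (K−S)⁺=49.2175, hold=48.3218 ⇒ V=49.2175 exercise | (k=3,j=2): S=101.4922, (K−S)⁺=19.8878, hold=23.3988 ⇒ V=23.3988 continue | (k=3,j=3): S=142.7426, (K−S)⁺=0.0000, hold=5.3157 ⇒ V=5.3157 continue  boundary S*=72.1625
step 2: (k=2,j=0): S=60.8487, (K−S)⁺=60.5313, hold=59.6357 ⇒ V=60.5313 exercise | (k=2,j=1): S=85.5800, (K−S)⁺=35.8000, hold=36.5743 ⇒ V=36.5743 continue | (k=2,j=2): S=120.3630, (K−S)⁺=1.0170, hold=14.6254 ⇒ V=14.6254 continue  boundary S*=60.8487
step 1: (k=1,j=0): S=72.1625, (K−S)⁺=49.2175, hold=48.6901 ⇒ V=49.2175 exercise | (k=1,j=1): S=101.4922, (K−S)⁺=19.8878, hold=25.8650 ⇒ V=25.8650 continue  boundary S*=72.1625
step 0: (k=0,j=0): S=85.5800, (K−S)⁺=35.8000, hold=37.7473 ⇒ V=37.7473 continue  boundary S*=-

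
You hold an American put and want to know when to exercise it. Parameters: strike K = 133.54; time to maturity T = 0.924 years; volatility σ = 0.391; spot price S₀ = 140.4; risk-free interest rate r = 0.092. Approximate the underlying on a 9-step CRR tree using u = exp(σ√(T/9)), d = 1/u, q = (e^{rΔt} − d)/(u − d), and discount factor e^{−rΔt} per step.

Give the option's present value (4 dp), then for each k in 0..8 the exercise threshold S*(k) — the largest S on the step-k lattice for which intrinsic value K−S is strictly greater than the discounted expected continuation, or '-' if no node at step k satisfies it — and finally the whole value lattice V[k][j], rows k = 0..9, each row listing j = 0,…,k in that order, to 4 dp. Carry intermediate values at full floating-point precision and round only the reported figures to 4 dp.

price = 13.3346
boundary = - - - 96.4136 85.0606 96.4136 85.0606 96.4136 109.2818
tree:
13.3346
19.3247 7.7479
27.2198 11.9942 3.7557
37.1264 18.0774 6.2919 1.3549
48.4794 26.3964 10.3105 2.4943 0.2701
58.4955 37.1264 16.4361 4.5351 0.5524 0.0000
67.3322 48.4794 25.2902 8.1171 1.1301 0.0000 0.0000
75.1283 58.4955 37.1264 14.2314 2.3116 0.0000 0.0000 0.0000
82.0065 67.3322 48.4794 24.2582 4.7285 0.0000 0.0000 0.0000 0.0000
88.0747 75.1283 58.4955 37.1264 9.6725 0.0000 0.0000 0.0000 0.0000 0.0000

params: Δt=0.10267 u=1.13347 d=0.88225 q=0.50650 e^(-rΔt)=0.99060
t_9 payoffs: 88.0747 75.1283 58.4955 37.1264 9.6725 0.0000 0.0000 0.0000 0.0000 0.0000
t_8: node(8,0) S=51.5335 payoff=82.0065 vs cont=80.7511 → 82.0065 [stop]  node(8,1) S=66.2078 payoff=67.3322 vs cont=66.0768 → 67.3322 [stop]  node(8,2) S=85.0606 payoff=48.4794 vs cont=47.2240 → 48.4794 [stop]  node(8,3) S=109.2818 payoff=24.2582 vs cont=23.0028 → 24.2582 [stop]  node(8,4) S=140.4000 payoff=0.0000 vs cont=4.7285 → 4.7285 [wait]  node(8,5) S=180.3792 payoff=0.0000 vs cont=0.0000 → 0.0000 [wait]  node(8,6) S=231.7425 payoff=0.0000 vs cont=0.0000 → 0.0000 [wait]  node(8,7) S=297.7316 payoff=0.0000 vs cont=0.0000 → 0.0000 [wait]  node(8,8) S=382.5112 payoff=0.0000 vs cont=0.0000 → 0.0000 [wait]  ⇒ S*(8)=109.2818
t_7: node(7,0) S=58.4117 payoff=75.1283 vs cont=73.8729 → 75.1283 [stop]  node(7,1) S=75.0445 payoff=58.4955 vs cont=57.2401 → 58.4955 [stop]  node(7,2) S=96.4136 payoff=37.1264 vs cont=35.8710 → 37.1264 [stop]  node(7,3) S=123.8675 payoff=9.6725 vs cont=14.2314 → 14.2314 [wait]  node(7,4) S=159.1390 payoff=0.0000 vs cont=2.3116 → 2.3116 [wait]  node(7,5) S=204.4542 payoff=0.0000 vs cont=0.0000 → 0.0000 [wait]  node(7,6) S=262.6729 payoff=0.0000 vs cont=0.0000 → 0.0000 [wait]  node(7,7) S=337.4695 payoff=0.0000 vs cont=0.0000 → 0.0000 [wait]  ⇒ S*(7)=96.4136
t_6: node(6,0) S=66.2078 payoff=67.3322 vs cont=66.0768 → 67.3322 [stop]  node(6,1) S=85.0606 payoff=48.4794 vs cont=47.2240 → 48.4794 [stop]  node(6,2) S=109.2818 payoff=24.2582 vs cont=25.2902 → 25.2902 [wait]  node(6,3) S=140.4000 payoff=0.0000 vs cont=8.1171 → 8.1171 [wait]  node(6,4) S=180.3792 payoff=0.0000 vs cont=1.1301 → 1.1301 [wait]  node(6,5) S=231.7425 payoff=0.0000 vs cont=0.0000 → 0.0000 [wait]  node(6,6) S=297.7316 payoff=0.0000 vs cont=0.0000 → 0.0000 [wait]  ⇒ S*(6)=85.0606
t_5: node(5,0) S=75.0445 payoff=58.4955 vs cont=57.2401 → 58.4955 [stop]  node(5,1) S=96.4136 payoff=37.1264 vs cont=36.3888 → 37.1264 [stop]  node(5,2) S=123.8675 payoff=9.6725 vs cont=16.4361 → 16.4361 [wait]  node(5,3) S=159.1390 payoff=0.0000 vs cont=4.5351 → 4.5351 [wait]  node(5,4) S=204.4542 payoff=0.0000 vs cont=0.5524 → 0.5524 [wait]  node(5,5) S=262.6729 payoff=0.0000 vs cont=0.0000 → 0.0000 [wait]  ⇒ S*(5)=96.4136
t_4: node(4,0) S=85.0606 payoff=48.4794 vs cont=47.2240 → 48.4794 [stop]  node(4,1) S=109.2818 payoff=24.2582 vs cont=26.3964 → 26.3964 [wait]  node(4,2) S=140.4000 payoff=0.0000 vs cont=10.3105 → 10.3105 [wait]  node(4,3) S=180.3792 payoff=0.0000 vs cont=2.4943 → 2.4943 [wait]  node(4,4) S=231.7425 payoff=0.0000 vs cont=0.2701 → 0.2701 [wait]  ⇒ S*(4)=85.0606
t_3: node(3,0) S=96.4136 payoff=37.1264 vs cont=36.9438 → 37.1264 [stop]  node(3,1) S=123.8675 payoff=9.6725 vs cont=18.0774 → 18.0774 [wait]  node(3,2) S=159.1390 payoff=0.0000 vs cont=6.2919 → 6.2919 [wait]  node(3,3) S=204.4542 payoff=0.0000 vs cont=1.3549 → 1.3549 [wait]  ⇒ S*(3)=96.4136
t_2: node(2,0) S=109.2818 payoff=24.2582 vs cont=27.2198 → 27.2198 [wait]  node(2,1) S=140.4000 payoff=0.0000 vs cont=11.9942 → 11.9942 [wait]  node(2,2) S=180.3792 payoff=0.0000 vs cont=3.7557 → 3.7557 [wait]  ⇒ S*(2)=-
t_1: node(1,0) S=123.8675 payoff=9.6725 vs cont=19.3247 → 19.3247 [wait]  node(1,1) S=159.1390 payoff=0.0000 vs cont=7.7479 → 7.7479 [wait]  ⇒ S*(1)=-
t_0: node(0,0) S=140.4000 payoff=0.0000 vs cont=13.3346 → 13.3346 [wait]  ⇒ S*(0)=-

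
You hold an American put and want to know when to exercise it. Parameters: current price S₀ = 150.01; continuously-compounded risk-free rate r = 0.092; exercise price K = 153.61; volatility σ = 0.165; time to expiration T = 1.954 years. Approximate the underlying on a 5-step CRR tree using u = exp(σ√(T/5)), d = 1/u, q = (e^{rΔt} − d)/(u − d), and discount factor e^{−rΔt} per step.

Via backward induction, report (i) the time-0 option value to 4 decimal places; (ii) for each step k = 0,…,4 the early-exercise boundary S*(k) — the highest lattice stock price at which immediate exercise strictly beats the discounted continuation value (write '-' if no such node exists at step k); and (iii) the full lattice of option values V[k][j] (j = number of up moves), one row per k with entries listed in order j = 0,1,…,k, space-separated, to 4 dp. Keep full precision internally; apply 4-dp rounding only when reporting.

params: Δt=0.39080 u=1.10866 d=0.90199 q=0.65137 e^(-rΔt)=0.96469
t_5 payoffs: 64.0453 43.5245 18.3020 0.0000 0.0000 0.0000
t_4: node(4,0) S=99.2964 payoff=54.3136 vs cont=48.8888 → 54.3136 [stop]  node(4,1) S=122.0469 payoff=31.5631 vs cont=26.1383 → 31.5631 [stop]  node(4,2) S=150.0100 payoff=3.6000 vs cont=6.1552 → 6.1552 [wait]  node(4,3) S=184.3799 payoff=0.0000 vs cont=0.0000 → 0.0000 [wait]  node(4,4) S=226.6245 payoff=0.0000 vs cont=0.0000 → 0.0000 [wait]  ⇒ S*(4)=122.0469
t_3: node(3,0) S=110.0855 payoff=43.5245 vs cont=38.0997 → 43.5245 [stop]  node(3,1) S=135.3080 payoff=18.3020 vs cont=14.4829 → 18.3020 [stop]  node(3,2) S=166.3094 payoff=0.0000 vs cont=2.0701 → 2.0701 [wait]  node(3,3) S=204.4138 payoff=0.0000 vs cont=0.0000 → 0.0000 [wait]  ⇒ S*(3)=135.3080
t_2: node(2,0) S=122.0469 payoff=31.5631 vs cont=26.1383 → 31.5631 [stop]  node(2,1) S=150.0100 payoff=3.6000 vs cont=7.4560 → 7.4560 [wait]  node(2,2) S=184.3799 payoff=0.0000 vs cont=0.6962 → 0.6962 [wait]  ⇒ S*(2)=122.0469
t_1: node(1,0) S=135.3080 payoff=18.3020 vs cont=15.3002 → 18.3020 [stop]  node(1,1) S=166.3094 payoff=0.0000 vs cont=2.9450 → 2.9450 [wait]  ⇒ S*(1)=135.3080
t_0: node(0,0) S=150.0100 payoff=3.6000 vs cont=8.0058 → 8.0058 [wait]  ⇒ S*(0)=-

price = 8.0058
boundary = - 135.3080 122.0469 135.3080 122.0469
tree:
8.0058
18.3020 2.9450
31.5631 7.4560 0.6962
43.5245 18.3020 2.0701 0.0000
54.3136 31.5631 6.1552 0.0000 0.0000
64.0453 43.5245 18.3020 0.0000 0.0000 0.0000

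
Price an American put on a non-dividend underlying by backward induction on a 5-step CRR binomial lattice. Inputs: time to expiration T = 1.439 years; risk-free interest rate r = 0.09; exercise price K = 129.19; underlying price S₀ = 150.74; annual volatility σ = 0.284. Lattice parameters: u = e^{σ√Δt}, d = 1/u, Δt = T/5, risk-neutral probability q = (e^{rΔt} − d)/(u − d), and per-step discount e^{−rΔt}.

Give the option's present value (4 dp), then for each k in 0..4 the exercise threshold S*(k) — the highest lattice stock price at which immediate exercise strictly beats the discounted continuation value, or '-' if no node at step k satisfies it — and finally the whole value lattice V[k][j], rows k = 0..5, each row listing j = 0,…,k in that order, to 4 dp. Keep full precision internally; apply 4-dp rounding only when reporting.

params: Δt=0.28780 u=1.16458 d=0.85868 q=0.54777 e^(-rΔt)=0.97443
t_5 payoffs: 58.8198 33.7513 0.0000 0.0000 0.0000 0.0000
t_4: node(4,0) S=81.9514 payoff=47.2386 vs cont=43.9353 → 47.2386 [stop]  node(4,1) S=111.1457 payoff=18.0443 vs cont=14.8732 → 18.0443 [stop]  node(4,2) S=150.7400 payoff=0.0000 vs cont=0.0000 → 0.0000 [wait]  node(4,3) S=204.4394 payoff=0.0000 vs cont=0.0000 → 0.0000 [wait]  node(4,4) S=277.2685 payoff=0.0000 vs cont=0.0000 → 0.0000 [wait]  ⇒ S*(4)=111.1457
t_3: node(3,0) S=95.4387 payoff=33.7513 vs cont=30.4480 → 33.7513 [stop]  node(3,1) S=129.4376 payoff=0.0000 vs cont=7.9516 → 7.9516 [wait]  node(3,2) S=175.5483 payoff=0.0000 vs cont=0.0000 → 0.0000 [wait]  node(3,3) S=238.0853 payoff=0.0000 vs cont=0.0000 → 0.0000 [wait]  ⇒ S*(3)=95.4387
t_2: node(2,0) S=111.1457 payoff=18.0443 vs cont=19.1174 → 19.1174 [wait]  node(2,1) S=150.7400 payoff=0.0000 vs cont=3.5040 → 3.5040 [wait]  node(2,2) S=204.4394 payoff=0.0000 vs cont=0.0000 → 0.0000 [wait]  ⇒ S*(2)=-
t_1: node(1,0) S=129.4376 payoff=0.0000 vs cont=10.2948 → 10.2948 [wait]  node(1,1) S=175.5483 payoff=0.0000 vs cont=1.5441 → 1.5441 [wait]  ⇒ S*(1)=-
t_0: node(0,0) S=150.7400 payoff=0.0000 vs cont=5.3608 → 5.3608 [wait]  ⇒ S*(0)=-

price = 5.3608
boundary = - - - 95.4387 111.1457
tree:
5.3608
10.2948 1.5441
19.1174 3.5040 0.0000
33.7513 7.9516 0.0000 0.0000
47.2386 18.0443 0.0000 0.0000 0.0000
58.8198 33.7513 0.0000 0.0000 0.0000 0.0000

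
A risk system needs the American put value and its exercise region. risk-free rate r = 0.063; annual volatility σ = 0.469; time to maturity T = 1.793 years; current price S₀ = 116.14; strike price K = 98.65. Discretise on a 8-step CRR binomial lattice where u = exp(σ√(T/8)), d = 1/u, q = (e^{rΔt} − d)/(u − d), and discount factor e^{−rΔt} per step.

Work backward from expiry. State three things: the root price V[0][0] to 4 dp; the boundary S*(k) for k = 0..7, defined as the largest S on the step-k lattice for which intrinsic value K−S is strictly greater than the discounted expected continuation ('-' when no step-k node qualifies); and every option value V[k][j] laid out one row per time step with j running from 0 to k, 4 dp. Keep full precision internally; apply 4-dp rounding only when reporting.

price = 14.7191
boundary = - - - - 47.7827 59.6621 47.7827 59.6621
tree:
14.7191
21.0635 8.1877
29.2755 12.6693 3.5079
39.3388 19.0924 5.9903 0.8852
50.8673 27.8461 10.0443 1.7148 0.0000
60.3814 38.9879 16.4352 3.3221 0.0000 0.0000
68.0011 50.8673 25.9825 6.4360 0.0000 0.0000 0.0000
74.1036 60.3814 38.9879 12.4684 0.0000 0.0000 0.0000 0.0000
78.9911 68.0011 50.8673 24.1552 0.0000 0.0000 0.0000 0.0000 0.0000

Δt=0.22412, u=1.24861, d=0.80089, q=0.47648, disc=e^(-rΔt)=0.98598
k=8 terminal: V=max(K-S,0) → 78.9911 68.0011 50.8673 24.1552 0.0000 0.0000 0.0000 0.0000 0.0000
k=7: j=0 S=24.5464 intr=74.1036 cont=72.7205 V=74.1036[EX]; j=1 S=38.2686 intr=60.3814 cont=58.9982 V=60.3814[EX]; j=2 S=59.6621 intr=38.9879 cont=37.6048 V=38.9879[EX]; j=3 S=93.0152 intr=5.6348 cont=12.4684 V=12.4684[hold]; j=4 S=145.0139 intr=0.0000 cont=0.0000 V=0.0000[hold]; j=5 S=226.0816 intr=0.0000 cont=0.0000 V=0.0000[hold]; j=6 S=352.4690 intr=0.0000 cont=0.0000 V=0.0000[hold]; j=7 S=549.5111 intr=0.0000 cont=0.0000 V=0.0000[hold]  S*(7)=59.6621
k=6: j=0 S=30.6489 intr=68.0011 cont=66.6180 V=68.0011[EX]; j=1 S=47.7827 intr=50.8673 cont=49.4842 V=50.8673[EX]; j=2 S=74.4948 intr=24.1552 cont=25.9825 V=25.9825[hold]; j=3 S=116.1400 intr=0.0000 cont=6.4360 V=6.4360[hold]; j=4 S=181.0662 intr=0.0000 cont=0.0000 V=0.0000[hold]; j=5 S=282.2884 intr=0.0000 cont=0.0000 V=0.0000[hold]; j=6 S=440.0973 intr=0.0000 cont=0.0000 V=0.0000[hold]  S*(6)=47.7827
k=5: j=0 S=38.2686 intr=60.3814 cont=58.9982 V=60.3814[EX]; j=1 S=59.6621 intr=38.9879 cont=38.4632 V=38.9879[EX]; j=2 S=93.0152 intr=5.6348 cont=16.4352 V=16.4352[hold]; j=3 S=145.0139 intr=0.0000 cont=3.3221 V=3.3221[hold]; j=4 S=226.0816 intr=0.0000 cont=0.0000 V=0.0000[hold]; j=5 S=352.4690 intr=0.0000 cont=0.0000 V=0.0000[hold]  S*(5)=59.6621
k=4: j=0 S=47.7827 intr=50.8673 cont=49.4842 V=50.8673[EX]; j=1 S=74.4948 intr=24.1552 cont=27.8461 V=27.8461[hold]; j=2 S=116.1400 intr=0.0000 cont=10.0443 V=10.0443[hold]; j=3 S=181.0662 intr=0.0000 cont=1.7148 V=1.7148[hold]; j=4 S=282.2884 intr=0.0000 cont=0.0000 V=0.0000[hold]  S*(4)=47.7827
k=3: j=0 S=59.6621 intr=38.9879 cont=39.3388 V=39.3388[hold]; j=1 S=93.0152 intr=5.6348 cont=19.0924 V=19.0924[hold]; j=2 S=145.0139 intr=0.0000 cont=5.9903 V=5.9903[hold]; j=3 S=226.0816 intr=0.0000 cont=0.8852 V=0.8852[hold]  S*(3)=-
k=2: j=0 S=74.4948 intr=24.1552 cont=29.2755 V=29.2755[hold]; j=1 S=116.1400 intr=0.0000 cont=12.6693 V=12.6693[hold]; j=2 S=181.0662 intr=0.0000 cont=3.5079 V=3.5079[hold]  S*(2)=-
k=1: j=0 S=93.0152 intr=5.6348 cont=21.0635 V=21.0635[hold]; j=1 S=145.0139 intr=0.0000 cont=8.1877 V=8.1877[hold]  S*(1)=-
k=0: j=0 S=116.1400 intr=0.0000 cont=14.7191 V=14.7191[hold]  S*(0)=-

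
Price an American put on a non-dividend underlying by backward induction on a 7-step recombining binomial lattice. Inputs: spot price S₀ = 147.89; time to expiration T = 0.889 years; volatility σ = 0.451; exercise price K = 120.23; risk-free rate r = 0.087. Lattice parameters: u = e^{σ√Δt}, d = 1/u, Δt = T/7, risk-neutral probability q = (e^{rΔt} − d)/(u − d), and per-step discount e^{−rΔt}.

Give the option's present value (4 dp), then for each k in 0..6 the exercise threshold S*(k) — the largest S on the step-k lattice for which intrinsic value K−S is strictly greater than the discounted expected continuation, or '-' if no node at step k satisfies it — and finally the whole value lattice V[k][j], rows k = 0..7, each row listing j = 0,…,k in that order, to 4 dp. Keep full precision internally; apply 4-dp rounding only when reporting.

price = 8.3574
boundary = - - - - 77.7560 91.3136 77.7560
tree:
8.3574
13.2127 3.5783
20.2893 6.2705 0.9048
30.0411 10.7695 1.8091 0.0000
42.4740 17.9977 3.6172 0.0000 0.0000
54.0186 28.9164 7.2327 0.0000 0.0000 0.0000
63.8491 42.4740 14.4618 0.0000 0.0000 0.0000 0.0000
72.2201 54.0186 28.9164 0.0000 0.0000 0.0000 0.0000 0.0000

params: Δt=0.12700 u=1.17436 d=0.85153 q=0.49432 e^(-rΔt)=0.98901
t_7 payoffs: 72.2201 54.0186 28.9164 0.0000 0.0000 0.0000 0.0000 0.0000
t_6: node(6,0) S=56.3809 payoff=63.8491 vs cont=62.5280 → 63.8491 [stop]  node(6,1) S=77.7560 payoff=42.4740 vs cont=41.1529 → 42.4740 [stop]  node(6,2) S=107.2350 payoff=12.9950 vs cont=14.4618 → 14.4618 [wait]  node(6,3) S=147.8900 payoff=0.0000 vs cont=0.0000 → 0.0000 [wait]  node(6,4) S=203.9582 payoff=0.0000 vs cont=0.0000 → 0.0000 [wait]  node(6,5) S=281.2830 payoff=0.0000 vs cont=0.0000 → 0.0000 [wait]  node(6,6) S=387.9233 payoff=0.0000 vs cont=0.0000 → 0.0000 [wait]  ⇒ S*(6)=77.7560
t_5: node(5,0) S=66.2114 payoff=54.0186 vs cont=52.6975 → 54.0186 [stop]  node(5,1) S=91.3136 payoff=28.9164 vs cont=28.3124 → 28.9164 [stop]  node(5,2) S=125.9324 payoff=0.0000 vs cont=7.2327 → 7.2327 [wait]  node(5,3) S=173.6761 payoff=0.0000 vs cont=0.0000 → 0.0000 [wait]  node(5,4) S=239.5203 payoff=0.0000 vs cont=0.0000 → 0.0000 [wait]  node(5,5) S=330.3275 payoff=0.0000 vs cont=0.0000 → 0.0000 [wait]  ⇒ S*(5)=91.3136
t_4: node(4,0) S=77.7560 payoff=42.4740 vs cont=41.1529 → 42.4740 [stop]  node(4,1) S=107.2350 payoff=12.9950 vs cont=17.9977 → 17.9977 [wait]  node(4,2) S=147.8900 payoff=0.0000 vs cont=3.6172 → 3.6172 [wait]  node(4,3) S=203.9582 payoff=0.0000 vs cont=0.0000 → 0.0000 [wait]  node(4,4) S=281.2830 payoff=0.0000 vs cont=0.0000 → 0.0000 [wait]  ⇒ S*(4)=77.7560
t_3: node(3,0) S=91.3136 payoff=28.9164 vs cont=30.0411 → 30.0411 [wait]  node(3,1) S=125.9324 payoff=0.0000 vs cont=10.7695 → 10.7695 [wait]  node(3,2) S=173.6761 payoff=0.0000 vs cont=1.8091 → 1.8091 [wait]  node(3,3) S=239.5203 payoff=0.0000 vs cont=0.0000 → 0.0000 [wait]  ⇒ S*(3)=-
t_2: node(2,0) S=107.2350 payoff=12.9950 vs cont=20.2893 → 20.2893 [wait]  node(2,1) S=147.8900 payoff=0.0000 vs cont=6.2705 → 6.2705 [wait]  node(2,2) S=203.9582 payoff=0.0000 vs cont=0.9048 → 0.9048 [wait]  ⇒ S*(2)=-
t_1: node(1,0) S=125.9324 payoff=0.0000 vs cont=13.2127 → 13.2127 [wait]  node(1,1) S=173.6761 payoff=0.0000 vs cont=3.5783 → 3.5783 [wait]  ⇒ S*(1)=-
t_0: node(0,0) S=147.8900 payoff=0.0000 vs cont=8.3574 → 8.3574 [wait]  ⇒ S*(0)=-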